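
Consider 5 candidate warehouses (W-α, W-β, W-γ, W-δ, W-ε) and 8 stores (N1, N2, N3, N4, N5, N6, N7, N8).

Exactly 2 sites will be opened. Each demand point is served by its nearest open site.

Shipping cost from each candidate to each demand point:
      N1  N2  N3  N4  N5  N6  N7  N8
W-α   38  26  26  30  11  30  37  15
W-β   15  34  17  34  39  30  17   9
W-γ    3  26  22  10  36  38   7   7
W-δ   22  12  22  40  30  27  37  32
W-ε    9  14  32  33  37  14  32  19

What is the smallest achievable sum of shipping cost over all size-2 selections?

113

Open {W-γ, W-ε}.
  N1→W-γ 3, N2→W-ε 14, N3→W-γ 22, N4→W-γ 10, N5→W-γ 36, N6→W-ε 14, N7→W-γ 7, N8→W-γ 7  ⇒ total 113.
Compare {W-α, W-γ}: total 116.
Compare {W-γ, W-δ}: total 118.
No size-2 selection does better; minimum is 113.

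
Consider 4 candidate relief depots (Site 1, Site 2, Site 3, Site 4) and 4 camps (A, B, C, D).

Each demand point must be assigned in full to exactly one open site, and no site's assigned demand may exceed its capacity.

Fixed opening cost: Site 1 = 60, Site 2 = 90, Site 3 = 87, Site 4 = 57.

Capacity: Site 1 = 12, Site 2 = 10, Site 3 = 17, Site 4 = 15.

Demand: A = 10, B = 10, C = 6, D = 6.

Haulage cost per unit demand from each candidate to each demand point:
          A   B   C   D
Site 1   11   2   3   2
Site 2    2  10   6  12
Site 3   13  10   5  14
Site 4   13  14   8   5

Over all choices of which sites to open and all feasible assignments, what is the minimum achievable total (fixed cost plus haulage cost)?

Open {Site 1, Site 2, Site 4}; cheapest assignment that respects the capacities:
  Site 1 (cap 12, load 10): B — cost 10×2 = 20
  Site 2 (cap 10, load 10): A — cost 10×2 = 20
  Site 4 (cap 15, load 12): C, D — cost 6×8 + 6×5 = 78
  Shipping 118, fixed 207 → total 325.
  Any other capacity-feasible assignment to {Site 1, Site 2, Site 4} ships for at least 118.
Compare {Site 1, Site 2, Site 3}: its best feasible assignment gives total 387.
Compare {Site 1, Site 2, Site 3, Site 4}: its best feasible assignment gives total 394.
Every other set of open sites that can feasibly serve all demand totals ≥ 387 even under its best assignment. Minimum: 325.

325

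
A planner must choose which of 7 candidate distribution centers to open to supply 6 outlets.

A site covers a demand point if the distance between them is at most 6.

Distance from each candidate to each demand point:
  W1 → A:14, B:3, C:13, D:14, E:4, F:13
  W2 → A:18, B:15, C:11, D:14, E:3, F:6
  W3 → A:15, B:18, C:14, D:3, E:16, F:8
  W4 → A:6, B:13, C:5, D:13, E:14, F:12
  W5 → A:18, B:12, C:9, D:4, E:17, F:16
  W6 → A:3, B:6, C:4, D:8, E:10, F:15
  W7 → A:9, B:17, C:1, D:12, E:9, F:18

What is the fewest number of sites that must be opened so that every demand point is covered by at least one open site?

3

Coverage sets (demand points within 6 of each site):
  W1: {B, E}
  W2: {E, F}
  W3: {D}
  W4: {A, C}
  W5: {D}
  W6: {A, B, C}
  W7: {C}
No 2 sites suffice: every size-2 union leaves at least one demand point uncovered.
But {W2, W3, W6} covers everything, so the minimum is 3.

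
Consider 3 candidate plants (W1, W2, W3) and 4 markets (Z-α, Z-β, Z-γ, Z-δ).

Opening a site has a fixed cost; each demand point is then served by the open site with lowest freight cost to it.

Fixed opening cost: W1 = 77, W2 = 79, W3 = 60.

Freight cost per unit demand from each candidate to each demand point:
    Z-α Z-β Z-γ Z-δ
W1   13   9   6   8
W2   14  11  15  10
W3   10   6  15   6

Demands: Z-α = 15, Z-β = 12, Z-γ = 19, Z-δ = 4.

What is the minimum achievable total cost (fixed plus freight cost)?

Open {W1, W3}: assign each demand point to its cheapest open site.
  Z-α→W3 15×10=150, Z-β→W3 12×6=72, Z-γ→W1 19×6=114, Z-δ→W3 4×6=24
  freight cost 360, fixed 137 → total 497.
Compare {W1}: freight cost 449 + fixed 77 = 526.
Compare {W1, W2, W3}: freight cost 360 + fixed 216 = 576.
Compare {W3}: freight cost 531 + fixed 60 = 591.
All other subsets cost ≥ 526. Minimum total cost: 497.

497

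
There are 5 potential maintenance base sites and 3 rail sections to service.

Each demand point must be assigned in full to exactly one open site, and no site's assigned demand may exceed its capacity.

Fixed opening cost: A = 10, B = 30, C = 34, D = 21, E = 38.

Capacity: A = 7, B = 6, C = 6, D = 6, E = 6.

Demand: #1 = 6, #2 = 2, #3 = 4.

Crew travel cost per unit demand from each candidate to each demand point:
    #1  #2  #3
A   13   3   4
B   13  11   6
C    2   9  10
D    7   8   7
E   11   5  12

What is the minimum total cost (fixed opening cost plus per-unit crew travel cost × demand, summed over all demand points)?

78

Open {A, C}; cheapest assignment that respects the capacities:
  A (cap 7, load 6): #2, #3 — cost 2×3 + 4×4 = 22
  C (cap 6, load 6): #1 — cost 6×2 = 12
  Shipping 34, fixed 44 → total 78.
  Any other capacity-feasible assignment to {A, C} ships for at least 34.
Compare {A, D}: its best feasible assignment gives total 95.
Compare {A, C, D}: its best feasible assignment gives total 99.
Every other set of open sites that can feasibly serve all demand totals ≥ 95 even under its best assignment. Minimum: 78.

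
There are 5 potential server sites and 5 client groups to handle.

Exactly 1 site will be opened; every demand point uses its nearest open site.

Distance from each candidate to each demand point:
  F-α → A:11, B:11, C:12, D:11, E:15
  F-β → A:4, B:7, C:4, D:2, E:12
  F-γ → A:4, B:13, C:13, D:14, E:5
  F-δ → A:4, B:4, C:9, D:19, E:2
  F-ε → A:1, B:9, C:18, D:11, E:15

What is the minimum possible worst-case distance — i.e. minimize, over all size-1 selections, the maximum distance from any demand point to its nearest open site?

Open {F-β}.
  Farthest demand point is E at distance 12 (to F-β); all others are ≤ 12.
With {F-γ} the worst case is 14.
With {F-α} the worst case is 15.
No size-1 selection achieves below 12.

12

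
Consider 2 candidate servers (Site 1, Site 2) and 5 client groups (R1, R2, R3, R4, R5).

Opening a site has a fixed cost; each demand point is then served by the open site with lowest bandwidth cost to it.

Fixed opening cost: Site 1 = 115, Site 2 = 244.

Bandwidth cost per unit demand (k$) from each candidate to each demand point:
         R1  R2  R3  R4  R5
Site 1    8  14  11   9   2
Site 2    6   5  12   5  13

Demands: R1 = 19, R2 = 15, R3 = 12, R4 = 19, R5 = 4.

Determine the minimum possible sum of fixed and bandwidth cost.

Open {Site 2}: assign each demand point to its cheapest open site.
  R1→Site 2 19×6=114, R2→Site 2 15×5=75, R3→Site 2 12×12=144, R4→Site 2 19×5=95, R5→Site 2 4×13=52
  bandwidth cost 480, fixed 244 → total 724.
Compare {Site 1, Site 2}: bandwidth cost 424 + fixed 359 = 783.
Compare {Site 1}: bandwidth cost 673 + fixed 115 = 788.

724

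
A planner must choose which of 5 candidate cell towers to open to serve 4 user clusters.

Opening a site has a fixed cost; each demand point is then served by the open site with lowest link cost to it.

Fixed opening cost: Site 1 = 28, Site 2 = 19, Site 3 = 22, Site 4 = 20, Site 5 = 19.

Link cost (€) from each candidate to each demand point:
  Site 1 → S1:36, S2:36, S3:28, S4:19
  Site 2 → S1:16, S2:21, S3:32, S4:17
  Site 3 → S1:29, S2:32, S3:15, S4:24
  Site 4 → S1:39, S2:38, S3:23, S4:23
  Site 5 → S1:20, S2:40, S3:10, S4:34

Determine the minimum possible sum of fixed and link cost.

102

Open {Site 2, Site 5}: assign each demand point to its cheapest open site.
  S1→Site 2 16, S2→Site 2 21, S3→Site 5 10, S4→Site 2 17
  link cost 64, fixed 38 → total 102.
Compare {Site 2}: link cost 86 + fixed 19 = 105.
Compare {Site 2, Site 3}: link cost 69 + fixed 41 = 110.
Compare {Site 2, Site 4}: link cost 77 + fixed 39 = 116.
All other subsets cost ≥ 105. Minimum total cost: 102.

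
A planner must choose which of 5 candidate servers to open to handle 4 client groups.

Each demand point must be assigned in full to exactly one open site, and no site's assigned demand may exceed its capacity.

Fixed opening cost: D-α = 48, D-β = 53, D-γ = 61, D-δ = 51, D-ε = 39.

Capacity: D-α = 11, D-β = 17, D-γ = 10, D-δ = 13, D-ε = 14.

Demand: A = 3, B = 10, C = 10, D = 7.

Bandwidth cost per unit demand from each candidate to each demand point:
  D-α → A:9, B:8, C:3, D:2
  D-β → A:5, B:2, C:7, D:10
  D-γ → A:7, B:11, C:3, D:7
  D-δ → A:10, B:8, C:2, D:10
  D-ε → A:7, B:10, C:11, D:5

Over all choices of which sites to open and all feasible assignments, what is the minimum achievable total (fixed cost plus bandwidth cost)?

221

Open {D-α, D-β, D-δ}; cheapest assignment that respects the capacities:
  D-α (cap 11, load 7): D — cost 7×2 = 14
  D-β (cap 17, load 13): A, B — cost 3×5 + 10×2 = 35
  D-δ (cap 13, load 10): C — cost 10×2 = 20
  Shipping 69, fixed 152 → total 221.
  Any other capacity-feasible assignment to {D-α, D-β, D-δ} ships for at least 69.
Compare {D-β, D-δ, D-ε}: its best feasible assignment gives total 233.
Compare {D-α, D-β, D-ε}: its best feasible assignment gives total 240.
Every other set of open sites that can feasibly serve all demand totals ≥ 233 even under its best assignment. Minimum: 221.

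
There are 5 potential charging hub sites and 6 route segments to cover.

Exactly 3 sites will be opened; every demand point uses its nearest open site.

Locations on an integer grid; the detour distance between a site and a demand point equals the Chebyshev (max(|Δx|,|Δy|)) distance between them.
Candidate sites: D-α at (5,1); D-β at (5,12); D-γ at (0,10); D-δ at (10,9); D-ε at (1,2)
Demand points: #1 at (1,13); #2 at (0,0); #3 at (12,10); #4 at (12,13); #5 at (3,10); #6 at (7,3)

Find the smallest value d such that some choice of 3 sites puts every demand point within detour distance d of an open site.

5

Open {D-α, D-β, D-δ}.
  Farthest demand point is #2 at detour distance 5 (to D-α); all others are ≤ 5.
With {D-α, D-γ, D-δ} the worst case is 5.
With {D-β, D-δ, D-ε} the worst case is 6.
No size-3 selection achieves below 5.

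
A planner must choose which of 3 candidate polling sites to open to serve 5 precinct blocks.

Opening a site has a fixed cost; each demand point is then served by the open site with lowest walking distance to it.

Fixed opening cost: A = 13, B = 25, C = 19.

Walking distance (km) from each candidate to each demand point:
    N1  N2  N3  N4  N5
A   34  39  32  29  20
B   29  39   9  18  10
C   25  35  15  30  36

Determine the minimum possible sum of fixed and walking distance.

Open {B}: assign each demand point to its cheapest open site.
  N1→B 29, N2→B 39, N3→B 9, N4→B 18, N5→B 10
  walking distance 105, fixed 25 → total 130.
Compare {B, C}: walking distance 97 + fixed 44 = 141.
Compare {A, B}: walking distance 105 + fixed 38 = 143.
Compare {A, B, C}: walking distance 97 + fixed 57 = 154.
All other subsets cost ≥ 141. Minimum total cost: 130.

130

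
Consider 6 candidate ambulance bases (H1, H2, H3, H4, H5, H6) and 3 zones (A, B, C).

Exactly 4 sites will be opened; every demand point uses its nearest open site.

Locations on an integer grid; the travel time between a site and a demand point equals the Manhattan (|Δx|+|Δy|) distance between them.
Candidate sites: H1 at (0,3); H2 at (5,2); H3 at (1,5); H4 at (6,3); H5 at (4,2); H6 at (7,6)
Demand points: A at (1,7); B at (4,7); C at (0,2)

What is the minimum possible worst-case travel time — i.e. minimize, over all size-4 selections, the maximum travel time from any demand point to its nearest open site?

4

Open {H1, H2, H3, H6}.
  Farthest demand point is B at travel time 4 (to H6); all others are ≤ 4.
With {H1, H3, H4, H6} the worst case is 4.
With {H1, H3, H5, H6} the worst case is 4.
No size-4 selection achieves below 4.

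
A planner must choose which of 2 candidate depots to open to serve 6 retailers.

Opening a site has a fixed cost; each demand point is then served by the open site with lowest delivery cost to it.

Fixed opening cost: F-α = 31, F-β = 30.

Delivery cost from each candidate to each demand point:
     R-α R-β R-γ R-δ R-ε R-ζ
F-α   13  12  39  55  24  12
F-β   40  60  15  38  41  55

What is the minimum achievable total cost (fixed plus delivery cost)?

175

Open {F-α, F-β}: assign each demand point to its cheapest open site.
  R-α→F-α 13, R-β→F-α 12, R-γ→F-β 15, R-δ→F-β 38, R-ε→F-α 24, R-ζ→F-α 12
  delivery cost 114, fixed 61 → total 175.
Compare {F-α}: delivery cost 155 + fixed 31 = 186.
Compare {F-β}: delivery cost 249 + fixed 30 = 279.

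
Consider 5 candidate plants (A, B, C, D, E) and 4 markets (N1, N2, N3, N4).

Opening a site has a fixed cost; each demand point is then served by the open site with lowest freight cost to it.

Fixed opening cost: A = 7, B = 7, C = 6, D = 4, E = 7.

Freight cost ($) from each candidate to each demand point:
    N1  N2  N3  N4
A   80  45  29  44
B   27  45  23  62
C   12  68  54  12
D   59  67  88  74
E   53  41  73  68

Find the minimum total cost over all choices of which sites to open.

Open {B, C}: assign each demand point to its cheapest open site.
  N1→C 12, N2→B 45, N3→B 23, N4→C 12
  freight cost 92, fixed 13 → total 105.
Compare {B, C, E}: freight cost 88 + fixed 20 = 108.
Compare {B, C, D}: freight cost 92 + fixed 17 = 109.
Compare {A, C}: freight cost 98 + fixed 13 = 111.
All other subsets cost ≥ 108. Minimum total cost: 105.

105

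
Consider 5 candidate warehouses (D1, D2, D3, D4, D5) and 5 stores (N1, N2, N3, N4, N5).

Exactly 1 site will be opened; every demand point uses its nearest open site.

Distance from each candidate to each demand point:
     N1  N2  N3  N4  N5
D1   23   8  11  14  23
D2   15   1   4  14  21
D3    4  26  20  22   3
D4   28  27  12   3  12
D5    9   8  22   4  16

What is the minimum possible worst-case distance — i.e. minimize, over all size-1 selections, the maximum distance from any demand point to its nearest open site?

Open {D2}.
  Farthest demand point is N5 at distance 21 (to D2); all others are ≤ 21.
With {D5} the worst case is 22.
With {D1} the worst case is 23.
No size-1 selection achieves below 21.

21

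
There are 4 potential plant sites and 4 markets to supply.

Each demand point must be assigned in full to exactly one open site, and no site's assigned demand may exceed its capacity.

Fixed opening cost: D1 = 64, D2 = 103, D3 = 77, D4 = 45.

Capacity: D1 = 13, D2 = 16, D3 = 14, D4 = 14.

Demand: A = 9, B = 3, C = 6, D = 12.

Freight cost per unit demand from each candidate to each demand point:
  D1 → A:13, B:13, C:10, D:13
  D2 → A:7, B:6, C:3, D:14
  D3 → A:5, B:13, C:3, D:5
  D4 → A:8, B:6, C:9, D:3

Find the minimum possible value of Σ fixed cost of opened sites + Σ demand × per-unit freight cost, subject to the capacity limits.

Open {D2, D3, D4}; cheapest assignment that respects the capacities:
  D2 (cap 16, load 9): B, C — cost 3×6 + 6×3 = 36
  D3 (cap 14, load 9): A — cost 9×5 = 45
  D4 (cap 14, load 12): D — cost 12×3 = 36
  Shipping 117, fixed 225 → total 342.
  Any other capacity-feasible assignment to {D2, D3, D4} ships for at least 117.
Compare {D1, D3, D4}: its best feasible assignment gives total 366.
Compare {D1, D2, D4}: its best feasible assignment gives total 368.
Every other set of open sites that can feasibly serve all demand totals ≥ 366 even under its best assignment. Minimum: 342.

342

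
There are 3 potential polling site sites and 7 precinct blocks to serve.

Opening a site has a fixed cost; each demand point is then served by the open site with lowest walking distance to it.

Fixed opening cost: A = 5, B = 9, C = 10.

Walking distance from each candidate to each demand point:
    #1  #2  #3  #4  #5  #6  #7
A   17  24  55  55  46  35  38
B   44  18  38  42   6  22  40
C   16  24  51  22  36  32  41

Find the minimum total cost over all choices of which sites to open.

Open {B, C}: assign each demand point to its cheapest open site.
  #1→C 16, #2→B 18, #3→B 38, #4→C 22, #5→B 6, #6→B 22, #7→B 40
  walking distance 162, fixed 19 → total 181.
Compare {A, B, C}: walking distance 160 + fixed 24 = 184.
Compare {A, B}: walking distance 181 + fixed 14 = 195.
Compare {B}: walking distance 210 + fixed 9 = 219.
All other subsets cost ≥ 184. Minimum total cost: 181.

181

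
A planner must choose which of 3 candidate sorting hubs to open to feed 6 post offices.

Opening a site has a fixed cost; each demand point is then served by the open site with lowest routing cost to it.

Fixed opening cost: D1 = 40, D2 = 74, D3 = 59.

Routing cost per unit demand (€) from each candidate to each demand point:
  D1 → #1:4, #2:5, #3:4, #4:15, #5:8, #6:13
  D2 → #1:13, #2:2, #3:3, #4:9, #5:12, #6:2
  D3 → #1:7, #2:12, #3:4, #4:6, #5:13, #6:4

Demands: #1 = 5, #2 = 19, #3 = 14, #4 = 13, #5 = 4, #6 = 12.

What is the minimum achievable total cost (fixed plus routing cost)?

Open {D1, D2}: assign each demand point to its cheapest open site.
  #1→D1 5×4=20, #2→D2 19×2=38, #3→D2 14×3=42, #4→D2 13×9=117, #5→D1 4×8=32, #6→D2 12×2=24
  routing cost 273, fixed 114 → total 387.
Compare {D2, D3}: routing cost 265 + fixed 133 = 398.
Compare {D1, D2, D3}: routing cost 234 + fixed 173 = 407.
Compare {D2}: routing cost 334 + fixed 74 = 408.
All other subsets cost ≥ 398. Minimum total cost: 387.

387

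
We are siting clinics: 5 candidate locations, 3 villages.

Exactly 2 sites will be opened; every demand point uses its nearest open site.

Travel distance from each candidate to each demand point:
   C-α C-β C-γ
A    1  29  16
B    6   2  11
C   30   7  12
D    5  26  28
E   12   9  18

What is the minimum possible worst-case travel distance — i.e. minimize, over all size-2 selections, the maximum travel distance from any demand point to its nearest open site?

Open {A, B}.
  Farthest demand point is C-γ at travel distance 11 (to B); all others are ≤ 11.
With {B, C} the worst case is 11.
With {B, D} the worst case is 11.
No size-2 selection achieves below 11.

11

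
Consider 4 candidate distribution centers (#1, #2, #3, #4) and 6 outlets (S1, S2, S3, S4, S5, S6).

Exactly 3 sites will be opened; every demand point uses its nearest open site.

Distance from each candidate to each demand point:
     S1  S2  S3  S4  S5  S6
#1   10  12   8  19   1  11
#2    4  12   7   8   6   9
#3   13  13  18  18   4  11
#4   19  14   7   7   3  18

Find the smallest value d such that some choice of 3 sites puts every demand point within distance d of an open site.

Open {#1, #2, #3}.
  Farthest demand point is S2 at distance 12 (to #1); all others are ≤ 12.
With {#1, #2, #4} the worst case is 12.
With {#1, #3, #4} the worst case is 12.
No size-3 selection achieves below 12.

12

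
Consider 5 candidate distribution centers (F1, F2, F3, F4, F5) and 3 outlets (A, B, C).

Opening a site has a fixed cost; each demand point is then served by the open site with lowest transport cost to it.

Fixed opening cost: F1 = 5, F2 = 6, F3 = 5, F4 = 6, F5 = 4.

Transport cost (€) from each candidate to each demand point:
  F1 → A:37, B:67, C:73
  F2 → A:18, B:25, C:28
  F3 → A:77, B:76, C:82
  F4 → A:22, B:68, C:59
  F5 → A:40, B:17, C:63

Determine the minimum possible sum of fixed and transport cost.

Open {F2, F5}: assign each demand point to its cheapest open site.
  A→F2 18, B→F5 17, C→F2 28
  transport cost 63, fixed 10 → total 73.
Compare {F2}: transport cost 71 + fixed 6 = 77.
Compare {F1, F2, F5}: transport cost 63 + fixed 15 = 78.
Compare {F2, F3, F5}: transport cost 63 + fixed 15 = 78.
All other subsets cost ≥ 77. Minimum total cost: 73.

73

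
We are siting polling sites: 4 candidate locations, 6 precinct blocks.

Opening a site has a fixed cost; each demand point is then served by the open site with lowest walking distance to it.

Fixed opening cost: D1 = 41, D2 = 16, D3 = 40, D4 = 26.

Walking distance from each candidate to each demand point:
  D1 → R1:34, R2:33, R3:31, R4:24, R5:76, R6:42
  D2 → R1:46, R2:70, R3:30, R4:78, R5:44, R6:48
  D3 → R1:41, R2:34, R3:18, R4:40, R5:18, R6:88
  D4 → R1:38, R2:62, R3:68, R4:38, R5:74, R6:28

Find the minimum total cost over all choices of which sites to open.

240

Open {D3, D4}: assign each demand point to its cheapest open site.
  R1→D4 38, R2→D3 34, R3→D3 18, R4→D4 38, R5→D3 18, R6→D4 28
  walking distance 174, fixed 66 → total 240.
Compare {D1, D3}: walking distance 169 + fixed 81 = 250.
Compare {D2, D3}: walking distance 199 + fixed 56 = 255.
Compare {D2, D3, D4}: walking distance 174 + fixed 82 = 256.
All other subsets cost ≥ 250. Minimum total cost: 240.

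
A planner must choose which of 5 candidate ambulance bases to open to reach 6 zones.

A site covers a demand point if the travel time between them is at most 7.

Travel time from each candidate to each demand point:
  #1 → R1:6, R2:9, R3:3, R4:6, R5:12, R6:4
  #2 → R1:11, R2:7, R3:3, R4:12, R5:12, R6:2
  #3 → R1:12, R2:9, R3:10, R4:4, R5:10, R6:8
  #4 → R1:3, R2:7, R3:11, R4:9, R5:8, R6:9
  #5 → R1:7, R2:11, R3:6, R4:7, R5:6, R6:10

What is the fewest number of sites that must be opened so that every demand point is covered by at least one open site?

2

Coverage sets (demand points within 7 of each site):
  #1: {R1, R3, R4, R6}
  #2: {R2, R3, R6}
  #3: {R4}
  #4: {R1, R2}
  #5: {R1, R3, R4, R5}
No single site covers all 6 demand points.
But {#2, #5} covers everything, so the minimum is 2.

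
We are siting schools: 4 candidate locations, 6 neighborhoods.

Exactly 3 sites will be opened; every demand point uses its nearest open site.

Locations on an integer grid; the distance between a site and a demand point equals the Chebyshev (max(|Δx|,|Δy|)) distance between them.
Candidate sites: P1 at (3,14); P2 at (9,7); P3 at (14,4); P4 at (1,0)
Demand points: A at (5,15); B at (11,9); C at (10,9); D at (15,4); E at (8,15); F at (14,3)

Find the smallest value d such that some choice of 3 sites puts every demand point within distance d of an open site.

5

Open {P1, P2, P3}.
  Farthest demand point is E at distance 5 (to P1); all others are ≤ 5.
With {P1, P3, P4} the worst case is 5.
With {P1, P2, P4} the worst case is 6.
No size-3 selection achieves below 5.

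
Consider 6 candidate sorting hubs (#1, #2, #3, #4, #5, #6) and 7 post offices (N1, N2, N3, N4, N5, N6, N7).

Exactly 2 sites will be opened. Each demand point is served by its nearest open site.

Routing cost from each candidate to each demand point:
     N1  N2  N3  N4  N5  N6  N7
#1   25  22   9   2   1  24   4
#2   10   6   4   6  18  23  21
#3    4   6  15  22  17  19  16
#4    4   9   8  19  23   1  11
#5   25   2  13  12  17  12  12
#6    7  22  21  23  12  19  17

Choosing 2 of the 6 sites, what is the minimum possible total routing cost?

Open {#1, #4}.
  N1→#4 4, N2→#4 9, N3→#4 8, N4→#1 2, N5→#1 1, N6→#4 1, N7→#1 4  ⇒ total 29.
Compare {#1, #3}: total 45.
Compare {#1, #2}: total 50.
No size-2 selection does better; minimum is 29.

29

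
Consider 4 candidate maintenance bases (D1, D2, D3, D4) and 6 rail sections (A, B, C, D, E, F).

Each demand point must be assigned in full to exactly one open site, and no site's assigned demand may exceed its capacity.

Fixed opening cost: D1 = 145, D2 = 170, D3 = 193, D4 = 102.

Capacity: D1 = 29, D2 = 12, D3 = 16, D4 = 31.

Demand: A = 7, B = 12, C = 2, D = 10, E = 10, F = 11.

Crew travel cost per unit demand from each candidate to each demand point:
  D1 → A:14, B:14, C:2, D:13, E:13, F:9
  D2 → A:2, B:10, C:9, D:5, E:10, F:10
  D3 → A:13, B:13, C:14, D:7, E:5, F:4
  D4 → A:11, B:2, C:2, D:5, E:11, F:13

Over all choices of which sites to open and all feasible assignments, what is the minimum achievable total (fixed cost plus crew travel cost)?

631

Open {D1, D4}; cheapest assignment that respects the capacities:
  D1 (cap 29, load 23): C, E, F — cost 2×2 + 10×13 + 11×9 = 233
  D4 (cap 31, load 29): A, B, D — cost 7×11 + 12×2 + 10×5 = 151
  Shipping 384, fixed 247 → total 631.
  Any other capacity-feasible assignment to {D1, D4} ships for at least 384.
Compare {D1, D2, D4}: its best feasible assignment gives total 738.
Compare {D1, D3, D4}: its best feasible assignment gives total 744.
Every other set of open sites that can feasibly serve all demand totals ≥ 738 even under its best assignment. Minimum: 631.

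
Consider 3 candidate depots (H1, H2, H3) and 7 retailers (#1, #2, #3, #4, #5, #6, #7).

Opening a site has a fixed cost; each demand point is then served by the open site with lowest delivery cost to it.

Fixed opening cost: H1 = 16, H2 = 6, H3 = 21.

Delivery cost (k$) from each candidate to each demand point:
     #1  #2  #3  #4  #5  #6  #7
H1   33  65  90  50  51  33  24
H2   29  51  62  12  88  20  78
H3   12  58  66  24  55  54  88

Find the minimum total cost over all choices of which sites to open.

271

Open {H1, H2}: assign each demand point to its cheapest open site.
  #1→H2 29, #2→H2 51, #3→H2 62, #4→H2 12, #5→H1 51, #6→H2 20, #7→H1 24
  delivery cost 249, fixed 22 → total 271.
Compare {H1, H2, H3}: delivery cost 232 + fixed 43 = 275.
Compare {H1, H3}: delivery cost 268 + fixed 37 = 305.
Compare {H2, H3}: delivery cost 290 + fixed 27 = 317.
All other subsets cost ≥ 275. Minimum total cost: 271.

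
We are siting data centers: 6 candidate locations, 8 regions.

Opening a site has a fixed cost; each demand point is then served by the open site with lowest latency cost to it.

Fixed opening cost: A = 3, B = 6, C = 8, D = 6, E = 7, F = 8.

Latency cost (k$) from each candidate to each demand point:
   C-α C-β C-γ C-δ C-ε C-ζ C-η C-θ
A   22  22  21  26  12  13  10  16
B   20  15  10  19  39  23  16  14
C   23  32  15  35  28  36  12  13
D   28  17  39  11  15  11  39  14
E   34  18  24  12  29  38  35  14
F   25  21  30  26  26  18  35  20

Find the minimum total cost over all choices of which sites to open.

Open {A, B, D}: assign each demand point to its cheapest open site.
  C-α→B 20, C-β→B 15, C-γ→B 10, C-δ→D 11, C-ε→A 12, C-ζ→D 11, C-η→A 10, C-θ→B 14
  latency cost 103, fixed 15 → total 118.
Compare {A, B}: latency cost 113 + fixed 9 = 122.
Compare {A, B, E}: latency cost 106 + fixed 16 = 122.
Compare {B, D}: latency cost 112 + fixed 12 = 124.
All other subsets cost ≥ 122. Minimum total cost: 118.

118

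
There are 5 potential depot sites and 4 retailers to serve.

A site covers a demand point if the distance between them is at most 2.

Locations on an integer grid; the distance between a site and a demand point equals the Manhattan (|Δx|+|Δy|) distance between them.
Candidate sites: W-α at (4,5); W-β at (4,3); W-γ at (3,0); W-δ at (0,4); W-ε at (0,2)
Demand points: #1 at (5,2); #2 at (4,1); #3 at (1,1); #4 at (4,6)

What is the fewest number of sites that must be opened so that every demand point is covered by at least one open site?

3

Coverage sets (demand points within 2 of each site):
  W-α: {#4}
  W-β: {#1, #2}
  W-γ: {#2}
  W-δ: {}
  W-ε: {#3}
No 2 sites suffice: every size-2 union leaves at least one demand point uncovered.
But {W-α, W-β, W-ε} covers everything, so the minimum is 3.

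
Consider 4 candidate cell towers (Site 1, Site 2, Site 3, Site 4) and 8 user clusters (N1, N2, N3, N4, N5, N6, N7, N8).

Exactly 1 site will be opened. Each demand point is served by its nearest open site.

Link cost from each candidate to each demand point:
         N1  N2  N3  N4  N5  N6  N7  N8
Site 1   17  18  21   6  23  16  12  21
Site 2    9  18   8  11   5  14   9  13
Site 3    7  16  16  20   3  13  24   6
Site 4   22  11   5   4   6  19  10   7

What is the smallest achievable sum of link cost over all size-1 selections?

Open {Site 4}.
  N1→Site 4 22, N2→Site 4 11, N3→Site 4 5, N4→Site 4 4, N5→Site 4 6, N6→Site 4 19, N7→Site 4 10, N8→Site 4 7  ⇒ total 84.
Compare {Site 2}: total 87.
Compare {Site 3}: total 105.
No size-1 selection does better; minimum is 84.

84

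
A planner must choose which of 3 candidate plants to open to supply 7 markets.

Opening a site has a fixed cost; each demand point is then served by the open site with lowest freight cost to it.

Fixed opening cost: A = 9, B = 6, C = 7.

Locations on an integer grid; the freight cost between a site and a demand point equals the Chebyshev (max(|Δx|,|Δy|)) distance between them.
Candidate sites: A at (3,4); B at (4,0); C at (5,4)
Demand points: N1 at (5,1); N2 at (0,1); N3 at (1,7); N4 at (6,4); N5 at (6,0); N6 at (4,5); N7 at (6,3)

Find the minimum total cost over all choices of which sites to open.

Open {C}: assign each demand point to its cheapest open site.
  N1→C 3, N2→C 5, N3→C 4, N4→C 1, N5→C 4, N6→C 1, N7→C 1
  freight cost 19, fixed 7 → total 26.
Compare {B, C}: freight cost 14 + fixed 13 = 27.
Compare {A}: freight cost 20 + fixed 9 = 29.
Compare {A, B}: freight cost 16 + fixed 15 = 31.
All other subsets cost ≥ 27. Minimum total cost: 26.

26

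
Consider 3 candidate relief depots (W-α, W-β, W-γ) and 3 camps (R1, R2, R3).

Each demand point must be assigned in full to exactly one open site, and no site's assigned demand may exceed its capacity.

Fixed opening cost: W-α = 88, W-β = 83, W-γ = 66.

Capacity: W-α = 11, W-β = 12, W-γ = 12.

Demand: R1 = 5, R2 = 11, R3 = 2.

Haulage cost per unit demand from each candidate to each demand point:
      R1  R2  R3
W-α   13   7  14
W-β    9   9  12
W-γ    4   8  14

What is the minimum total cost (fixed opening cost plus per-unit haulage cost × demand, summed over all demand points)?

Open {W-α, W-γ}; cheapest assignment that respects the capacities:
  W-α (cap 11, load 11): R2 — cost 11×7 = 77
  W-γ (cap 12, load 7): R1, R3 — cost 5×4 + 2×14 = 48
  Shipping 125, fixed 154 → total 279.
  Any other capacity-feasible assignment to {W-α, W-γ} ships for at least 125.
Compare {W-β, W-γ}: its best feasible assignment gives total 296.
Compare {W-α, W-β}: its best feasible assignment gives total 317.
Every other set of open sites that can feasibly serve all demand totals ≥ 296 even under its best assignment. Minimum: 279.

279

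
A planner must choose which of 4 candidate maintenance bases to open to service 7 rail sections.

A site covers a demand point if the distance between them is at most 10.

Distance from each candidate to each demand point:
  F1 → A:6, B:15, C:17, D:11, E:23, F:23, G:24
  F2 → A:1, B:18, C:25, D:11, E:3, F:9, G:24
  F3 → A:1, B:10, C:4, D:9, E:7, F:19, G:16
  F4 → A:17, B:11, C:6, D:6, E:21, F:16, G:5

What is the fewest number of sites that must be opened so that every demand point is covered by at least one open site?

Coverage sets (demand points within 10 of each site):
  F1: {A}
  F2: {A, E, F}
  F3: {A, B, C, D, E}
  F4: {C, D, G}
No 2 sites suffice: every size-2 union leaves at least one demand point uncovered.
But {F2, F3, F4} covers everything, so the minimum is 3.

3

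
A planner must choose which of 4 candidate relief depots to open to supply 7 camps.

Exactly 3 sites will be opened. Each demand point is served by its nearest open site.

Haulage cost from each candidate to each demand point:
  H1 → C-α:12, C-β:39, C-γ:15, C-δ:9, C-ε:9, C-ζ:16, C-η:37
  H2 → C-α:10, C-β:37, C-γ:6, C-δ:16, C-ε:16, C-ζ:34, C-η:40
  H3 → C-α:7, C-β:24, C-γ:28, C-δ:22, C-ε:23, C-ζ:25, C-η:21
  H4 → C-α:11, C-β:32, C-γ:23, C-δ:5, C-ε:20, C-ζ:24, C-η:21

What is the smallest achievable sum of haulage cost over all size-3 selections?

92

Open {H1, H2, H3}.
  C-α→H3 7, C-β→H3 24, C-γ→H2 6, C-δ→H1 9, C-ε→H1 9, C-ζ→H1 16, C-η→H3 21  ⇒ total 92.
Compare {H1, H3, H4}: total 97.
Compare {H1, H2, H4}: total 99.
No size-3 selection does better; minimum is 92.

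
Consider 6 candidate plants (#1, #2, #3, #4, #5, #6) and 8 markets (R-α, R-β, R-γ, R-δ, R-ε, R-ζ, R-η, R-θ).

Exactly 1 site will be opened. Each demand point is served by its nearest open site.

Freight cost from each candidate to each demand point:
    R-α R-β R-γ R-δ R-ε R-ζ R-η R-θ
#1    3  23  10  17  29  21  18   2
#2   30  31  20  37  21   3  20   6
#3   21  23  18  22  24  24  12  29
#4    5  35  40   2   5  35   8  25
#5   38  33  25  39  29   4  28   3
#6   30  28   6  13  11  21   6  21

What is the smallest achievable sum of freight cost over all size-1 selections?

123

Open {#1}.
  R-α→#1 3, R-β→#1 23, R-γ→#1 10, R-δ→#1 17, R-ε→#1 29, R-ζ→#1 21, R-η→#1 18, R-θ→#1 2  ⇒ total 123.
Compare {#6}: total 136.
Compare {#4}: total 155.
No size-1 selection does better; minimum is 123.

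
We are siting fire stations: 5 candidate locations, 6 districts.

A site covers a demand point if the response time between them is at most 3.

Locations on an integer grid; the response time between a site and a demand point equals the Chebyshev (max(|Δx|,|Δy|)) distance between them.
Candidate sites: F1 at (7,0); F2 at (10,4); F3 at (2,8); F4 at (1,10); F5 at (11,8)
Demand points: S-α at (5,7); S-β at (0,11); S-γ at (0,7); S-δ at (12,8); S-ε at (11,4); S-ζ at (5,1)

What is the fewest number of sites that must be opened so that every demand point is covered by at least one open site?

Coverage sets (demand points within 3 of each site):
  F1: {S-ζ}
  F2: {S-ε}
  F3: {S-α, S-β, S-γ}
  F4: {S-β, S-γ}
  F5: {S-δ}
No 3 sites suffice: every size-3 union leaves at least one demand point uncovered.
But {F1, F2, F3, F5} covers everything, so the minimum is 4.

4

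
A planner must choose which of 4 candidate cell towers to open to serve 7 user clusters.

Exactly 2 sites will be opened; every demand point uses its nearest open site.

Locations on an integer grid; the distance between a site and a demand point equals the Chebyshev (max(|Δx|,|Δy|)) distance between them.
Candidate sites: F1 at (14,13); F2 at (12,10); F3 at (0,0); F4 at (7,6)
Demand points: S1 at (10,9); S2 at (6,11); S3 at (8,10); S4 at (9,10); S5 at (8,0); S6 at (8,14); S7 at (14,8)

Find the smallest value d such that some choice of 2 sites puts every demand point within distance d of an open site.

6

Open {F1, F4}.
  Farthest demand point is S5 at distance 6 (to F4); all others are ≤ 6.
With {F2, F4} the worst case is 6.
With {F1, F3} the worst case is 8.
No size-2 selection achieves below 6.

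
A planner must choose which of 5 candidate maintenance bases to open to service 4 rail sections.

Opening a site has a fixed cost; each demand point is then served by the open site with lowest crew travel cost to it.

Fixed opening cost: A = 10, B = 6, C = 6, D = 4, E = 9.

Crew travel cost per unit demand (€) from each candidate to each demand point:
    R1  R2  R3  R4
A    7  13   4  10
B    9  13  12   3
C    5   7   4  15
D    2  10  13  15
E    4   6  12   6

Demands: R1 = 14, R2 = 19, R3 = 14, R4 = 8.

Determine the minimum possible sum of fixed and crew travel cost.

Open {B, C, D, E}: assign each demand point to its cheapest open site.
  R1→D 14×2=28, R2→E 19×6=114, R3→C 14×4=56, R4→B 8×3=24
  crew travel cost 222, fixed 25 → total 247.
Compare {A, B, D, E}: crew travel cost 222 + fixed 29 = 251.
Compare {B, C, D}: crew travel cost 241 + fixed 16 = 257.
Compare {A, B, C, D, E}: crew travel cost 222 + fixed 35 = 257.
All other subsets cost ≥ 251. Minimum total cost: 247.

247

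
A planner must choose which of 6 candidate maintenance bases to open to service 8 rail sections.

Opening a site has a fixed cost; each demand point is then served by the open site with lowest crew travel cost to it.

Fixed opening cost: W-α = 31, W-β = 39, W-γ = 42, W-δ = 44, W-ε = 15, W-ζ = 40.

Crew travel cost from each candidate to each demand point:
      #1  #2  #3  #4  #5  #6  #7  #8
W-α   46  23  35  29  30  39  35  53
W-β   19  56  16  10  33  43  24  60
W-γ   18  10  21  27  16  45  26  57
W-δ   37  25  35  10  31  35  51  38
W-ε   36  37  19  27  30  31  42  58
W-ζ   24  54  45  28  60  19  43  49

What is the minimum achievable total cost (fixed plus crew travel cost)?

Open {W-γ, W-δ}: assign each demand point to its cheapest open site.
  #1→W-γ 18, #2→W-γ 10, #3→W-γ 21, #4→W-δ 10, #5→W-γ 16, #6→W-δ 35, #7→W-γ 26, #8→W-δ 38
  crew travel cost 174, fixed 86 → total 260.
Compare {W-γ, W-ε}: crew travel cost 204 + fixed 57 = 261.
Compare {W-γ}: crew travel cost 220 + fixed 42 = 262.
Compare {W-γ, W-ζ}: crew travel cost 186 + fixed 82 = 268.
All other subsets cost ≥ 261. Minimum total cost: 260.

260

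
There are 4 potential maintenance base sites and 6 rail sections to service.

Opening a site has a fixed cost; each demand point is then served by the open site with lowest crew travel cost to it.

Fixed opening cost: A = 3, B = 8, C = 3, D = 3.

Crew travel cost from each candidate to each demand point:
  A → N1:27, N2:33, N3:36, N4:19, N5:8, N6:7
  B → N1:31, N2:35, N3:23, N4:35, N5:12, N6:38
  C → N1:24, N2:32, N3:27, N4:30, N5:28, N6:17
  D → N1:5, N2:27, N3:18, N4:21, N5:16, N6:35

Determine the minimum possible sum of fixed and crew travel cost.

Open {A, D}: assign each demand point to its cheapest open site.
  N1→D 5, N2→D 27, N3→D 18, N4→A 19, N5→A 8, N6→A 7
  crew travel cost 84, fixed 6 → total 90.
Compare {A, C, D}: crew travel cost 84 + fixed 9 = 93.
Compare {A, B, D}: crew travel cost 84 + fixed 14 = 98.
Compare {A, B, C, D}: crew travel cost 84 + fixed 17 = 101.
All other subsets cost ≥ 93. Minimum total cost: 90.

90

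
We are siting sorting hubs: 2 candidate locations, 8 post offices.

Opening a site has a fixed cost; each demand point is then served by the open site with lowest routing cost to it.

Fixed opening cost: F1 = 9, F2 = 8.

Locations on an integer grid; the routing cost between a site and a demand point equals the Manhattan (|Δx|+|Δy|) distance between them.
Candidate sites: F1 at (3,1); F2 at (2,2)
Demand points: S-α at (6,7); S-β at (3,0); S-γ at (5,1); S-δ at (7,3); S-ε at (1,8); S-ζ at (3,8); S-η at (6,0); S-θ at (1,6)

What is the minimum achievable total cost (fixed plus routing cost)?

Open {F1}: assign each demand point to its cheapest open site.
  S-α→F1 9, S-β→F1 1, S-γ→F1 2, S-δ→F1 6, S-ε→F1 9, S-ζ→F1 7, S-η→F1 4, S-θ→F1 7
  routing cost 45, fixed 9 → total 54.
Compare {F2}: routing cost 47 + fixed 8 = 55.
Compare {F1, F2}: routing cost 41 + fixed 17 = 58.

54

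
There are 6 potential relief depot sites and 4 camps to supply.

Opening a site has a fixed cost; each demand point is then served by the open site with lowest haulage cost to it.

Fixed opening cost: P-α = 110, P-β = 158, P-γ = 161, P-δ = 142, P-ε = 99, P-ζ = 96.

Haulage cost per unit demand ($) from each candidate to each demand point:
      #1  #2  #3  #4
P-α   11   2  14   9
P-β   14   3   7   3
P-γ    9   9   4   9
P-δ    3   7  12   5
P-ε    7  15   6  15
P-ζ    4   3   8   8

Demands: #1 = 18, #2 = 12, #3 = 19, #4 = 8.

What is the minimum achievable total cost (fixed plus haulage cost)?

Open {P-ζ}: assign each demand point to its cheapest open site.
  #1→P-ζ 18×4=72, #2→P-ζ 12×3=36, #3→P-ζ 19×8=152, #4→P-ζ 8×8=64
  haulage cost 324, fixed 96 → total 420.
Compare {P-ε, P-ζ}: haulage cost 286 + fixed 195 = 481.
Compare {P-γ, P-ζ}: haulage cost 248 + fixed 257 = 505.
Compare {P-α, P-ζ}: haulage cost 312 + fixed 206 = 518.
All other subsets cost ≥ 481. Minimum total cost: 420.

420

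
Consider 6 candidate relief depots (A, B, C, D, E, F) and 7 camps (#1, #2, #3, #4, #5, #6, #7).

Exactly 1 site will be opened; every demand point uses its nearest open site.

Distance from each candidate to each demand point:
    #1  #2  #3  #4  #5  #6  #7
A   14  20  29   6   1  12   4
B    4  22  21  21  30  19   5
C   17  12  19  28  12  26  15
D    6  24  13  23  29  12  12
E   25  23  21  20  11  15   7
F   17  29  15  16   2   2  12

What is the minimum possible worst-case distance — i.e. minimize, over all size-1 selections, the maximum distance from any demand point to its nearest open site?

25

Open {E}.
  Farthest demand point is #1 at distance 25 (to E); all others are ≤ 25.
With {C} the worst case is 28.
With {A} the worst case is 29.
No size-1 selection achieves below 25.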